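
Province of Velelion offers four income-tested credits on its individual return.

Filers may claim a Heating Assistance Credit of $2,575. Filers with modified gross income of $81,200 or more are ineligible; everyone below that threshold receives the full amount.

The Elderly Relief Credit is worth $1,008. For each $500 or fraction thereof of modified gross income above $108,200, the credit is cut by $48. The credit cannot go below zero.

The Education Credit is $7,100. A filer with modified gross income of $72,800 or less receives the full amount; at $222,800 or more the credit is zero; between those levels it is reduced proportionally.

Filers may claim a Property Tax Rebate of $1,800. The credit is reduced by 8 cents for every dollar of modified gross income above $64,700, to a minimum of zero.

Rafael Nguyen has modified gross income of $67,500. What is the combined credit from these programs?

$12,259

Heating Assistance Credit: $67,500 is below the $81,200 cutoff, so the full $2,575 applies.
Elderly Relief Credit: $67,500 is at or below the $108,200 threshold, so the full $1,008 applies.
Education Credit: $67,500 is at or below the $72,800 threshold, so the full $7,100 applies.
Property Tax Rebate: 8% of the $2,800 excess over $64,700 is $224; credit = $1,800 − $224 = $1,576.
Total: $2,575 + $1,008 + $7,100 + $1,576 = $12,259.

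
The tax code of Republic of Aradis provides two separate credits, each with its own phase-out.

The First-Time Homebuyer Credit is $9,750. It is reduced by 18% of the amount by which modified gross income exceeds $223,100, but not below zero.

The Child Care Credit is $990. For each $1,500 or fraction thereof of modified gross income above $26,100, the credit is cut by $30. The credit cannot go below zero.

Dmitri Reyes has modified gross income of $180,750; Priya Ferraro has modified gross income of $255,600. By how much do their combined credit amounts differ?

Dmitri ($180,750): First-Time Homebuyer Credit: $180,750 is at or below the $223,100 threshold, so the full $9,750 applies. Child Care Credit: income exceeds $26,100 by $154,650 → 104 increments × $30 = $3,120 ≥ base, so the credit is $0. total $9,750 + $0 = $9,750
Priya ($255,600): First-Time Homebuyer Credit: 18% of the $32,500 excess over $223,100 is $5,850; credit = $9,750 − $5,850 = $3,900. Child Care Credit: income exceeds $26,100 by $229,500 → 153 increments × $30 = $4,590 ≥ base, so the credit is $0. total $3,900 + $0 = $3,900
Difference: |$9,750 − $3,900| = $5,850.

$5,850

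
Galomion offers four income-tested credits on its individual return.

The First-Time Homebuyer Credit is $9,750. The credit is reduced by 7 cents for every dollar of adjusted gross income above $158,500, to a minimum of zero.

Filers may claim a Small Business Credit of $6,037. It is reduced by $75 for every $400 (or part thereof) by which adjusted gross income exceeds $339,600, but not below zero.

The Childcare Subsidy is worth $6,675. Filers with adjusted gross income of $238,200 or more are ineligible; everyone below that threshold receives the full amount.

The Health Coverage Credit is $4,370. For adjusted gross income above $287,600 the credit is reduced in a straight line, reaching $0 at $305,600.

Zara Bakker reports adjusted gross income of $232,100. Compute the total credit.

$21,680

First-Time Homebuyer Credit: 7% of the $73,600 excess over $158,500 is $5,152; credit = $9,750 − $5,152 = $4,598.
Small Business Credit: $232,100 is at or below the $339,600 threshold, so the full $6,037 applies.
Childcare Subsidy: $232,100 is below the $238,200 cutoff, so the full $6,675 applies.
Health Coverage Credit: $232,100 is at or below the $287,600 threshold, so the full $4,370 applies.
Total: $4,598 + $6,037 + $6,675 + $4,370 = $21,680.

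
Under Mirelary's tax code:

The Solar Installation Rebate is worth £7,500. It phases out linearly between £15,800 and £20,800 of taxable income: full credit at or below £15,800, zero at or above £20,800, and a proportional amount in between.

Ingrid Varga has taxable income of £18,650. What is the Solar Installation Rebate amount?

Solar Installation Rebate: £18,650 is £2,850 into a £5,000 phase-out range, leaving 2,150/5,000 of the credit: £7,500 × 2,150/5,000 = £3,225.

£3,225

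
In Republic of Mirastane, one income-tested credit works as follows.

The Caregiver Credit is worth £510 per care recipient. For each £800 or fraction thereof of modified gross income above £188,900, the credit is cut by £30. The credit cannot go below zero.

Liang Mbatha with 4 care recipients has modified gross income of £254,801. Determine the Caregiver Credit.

£0

Caregiver Credit: base = 4 × £510 = £2,040. income exceeds £188,900 by £65,901 → 83 increments × £30 = £2,490 ≥ base, so the credit is £0.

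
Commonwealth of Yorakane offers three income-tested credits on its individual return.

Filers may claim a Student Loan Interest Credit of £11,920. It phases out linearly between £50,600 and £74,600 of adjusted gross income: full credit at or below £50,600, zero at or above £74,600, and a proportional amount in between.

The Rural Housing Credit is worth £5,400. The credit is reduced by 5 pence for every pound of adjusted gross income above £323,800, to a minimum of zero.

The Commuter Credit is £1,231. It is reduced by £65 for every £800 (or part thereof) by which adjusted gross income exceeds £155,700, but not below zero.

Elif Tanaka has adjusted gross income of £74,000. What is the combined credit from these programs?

£6,929

Student Loan Interest Credit: £74,000 is £23,400 into a £24,000 phase-out range, leaving 600/24,000 of the credit: £11,920 × 600/24,000 = £298.
Rural Housing Credit: £74,000 is at or below the £323,800 threshold, so the full £5,400 applies.
Commuter Credit: £74,000 is at or below the £155,700 threshold, so the full £1,231 applies.
Total: £298 + £5,400 + £1,231 = £6,929.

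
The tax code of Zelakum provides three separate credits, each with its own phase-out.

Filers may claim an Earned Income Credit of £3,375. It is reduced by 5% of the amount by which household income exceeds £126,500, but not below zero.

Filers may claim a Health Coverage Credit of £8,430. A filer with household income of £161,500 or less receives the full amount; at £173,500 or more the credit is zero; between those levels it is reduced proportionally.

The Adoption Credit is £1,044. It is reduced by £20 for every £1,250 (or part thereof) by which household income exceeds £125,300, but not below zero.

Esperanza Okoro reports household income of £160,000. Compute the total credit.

Earned Income Credit: 5% of the £33,500 excess over £126,500 is £1,675; credit = £3,375 − £1,675 = £1,700.
Health Coverage Credit: £160,000 is at or below the £161,500 threshold, so the full £8,430 applies.
Adoption Credit: income exceeds £125,300 by £34,700, which is 28 full-or-partial £1,250 increments; reduction = 28 × £20 = £560, leaving £484.
Total: £1,700 + £8,430 + £484 = £10,614.

£10,614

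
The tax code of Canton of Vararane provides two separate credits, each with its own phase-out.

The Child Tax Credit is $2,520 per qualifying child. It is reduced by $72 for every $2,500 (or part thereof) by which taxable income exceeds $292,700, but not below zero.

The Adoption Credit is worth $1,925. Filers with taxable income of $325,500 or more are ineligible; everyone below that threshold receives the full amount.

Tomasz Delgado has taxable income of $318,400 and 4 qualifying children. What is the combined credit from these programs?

Child Tax Credit: base = 4 × $2,520 = $10,080. income exceeds $292,700 by $25,700, which is 11 full-or-partial $2,500 increments; reduction = 11 × $72 = $792, leaving $9,288.
Adoption Credit: $318,400 is below the $325,500 cutoff, so the full $1,925 applies.
Total: $9,288 + $1,925 = $11,213.

$11,213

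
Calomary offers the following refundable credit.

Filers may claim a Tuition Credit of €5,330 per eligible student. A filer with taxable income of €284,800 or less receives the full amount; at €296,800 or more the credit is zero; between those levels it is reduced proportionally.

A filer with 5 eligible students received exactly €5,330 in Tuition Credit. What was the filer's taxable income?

€294,400

Full credit = 5 × €5,330 = €26,650.
€5,330 is 5,330/26,650 of the full €26,650, so 21,320/26,650 of the €12,000 range has been used: income = €284,800 + €12,000 × 21,320/26,650 = €294,400.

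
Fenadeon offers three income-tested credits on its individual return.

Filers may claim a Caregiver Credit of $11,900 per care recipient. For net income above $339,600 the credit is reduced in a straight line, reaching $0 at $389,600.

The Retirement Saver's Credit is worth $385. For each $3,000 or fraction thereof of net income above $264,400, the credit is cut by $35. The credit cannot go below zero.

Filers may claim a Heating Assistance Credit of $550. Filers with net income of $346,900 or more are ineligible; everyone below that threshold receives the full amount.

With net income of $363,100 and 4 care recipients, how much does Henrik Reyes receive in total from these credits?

Caregiver Credit: base = 4 × $11,900 = $47,600. $363,100 is $23,500 into a $50,000 phase-out range, leaving 26,500/50,000 of the credit: $47,600 × 26,500/50,000 = $25,228.
Retirement Saver's Credit: income exceeds $264,400 by $98,700 → 33 increments × $35 = $1,155 ≥ base, so the credit is $0.
Heating Assistance Credit: $363,100 meets or exceeds the $346,900 cutoff, so the credit is $0.
Total: $25,228 + $0 + $0 = $25,228.

$25,228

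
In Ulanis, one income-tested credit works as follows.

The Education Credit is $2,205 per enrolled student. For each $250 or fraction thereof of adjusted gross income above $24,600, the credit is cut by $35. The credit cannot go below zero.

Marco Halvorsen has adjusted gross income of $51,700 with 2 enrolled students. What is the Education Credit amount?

$595

Education Credit: base = 2 × $2,205 = $4,410. income exceeds $24,600 by $27,100, which is 109 full-or-partial $250 increments; reduction = 109 × $35 = $3,815, leaving $595.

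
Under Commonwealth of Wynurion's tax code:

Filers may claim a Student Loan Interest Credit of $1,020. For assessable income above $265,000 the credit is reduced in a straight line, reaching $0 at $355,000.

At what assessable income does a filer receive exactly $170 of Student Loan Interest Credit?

$340,000

$170 is 170/1,020 of the full $1,020, so 850/1,020 of the $90,000 range has been used: income = $265,000 + $90,000 × 850/1,020 = $340,000.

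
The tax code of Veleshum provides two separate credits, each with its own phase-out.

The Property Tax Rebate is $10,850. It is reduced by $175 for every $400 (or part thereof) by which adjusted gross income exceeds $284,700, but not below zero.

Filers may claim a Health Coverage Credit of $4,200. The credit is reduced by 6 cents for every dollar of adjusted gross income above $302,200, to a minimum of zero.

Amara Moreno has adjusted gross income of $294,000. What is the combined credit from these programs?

Property Tax Rebate: income exceeds $284,700 by $9,300, which is 24 full-or-partial $400 increments; reduction = 24 × $175 = $4,200, leaving $6,650.
Health Coverage Credit: $294,000 is at or below the $302,200 threshold, so the full $4,200 applies.
Total: $6,650 + $4,200 = $10,850.

$10,850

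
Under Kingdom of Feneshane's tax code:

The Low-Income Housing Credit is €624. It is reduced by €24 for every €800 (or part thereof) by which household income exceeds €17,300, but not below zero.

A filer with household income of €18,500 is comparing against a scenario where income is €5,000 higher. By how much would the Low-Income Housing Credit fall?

At €18,500 — income exceeds €17,300 by €1,200, which is 2 full-or-partial €800 increments; reduction = 2 × €24 = €48, leaving €576.
At €23,500 — income exceeds €17,300 by €6,200, which is 8 full-or-partial €800 increments; reduction = 8 × €24 = €192, leaving €432.
Lost: €576 − €432 = €144.

€144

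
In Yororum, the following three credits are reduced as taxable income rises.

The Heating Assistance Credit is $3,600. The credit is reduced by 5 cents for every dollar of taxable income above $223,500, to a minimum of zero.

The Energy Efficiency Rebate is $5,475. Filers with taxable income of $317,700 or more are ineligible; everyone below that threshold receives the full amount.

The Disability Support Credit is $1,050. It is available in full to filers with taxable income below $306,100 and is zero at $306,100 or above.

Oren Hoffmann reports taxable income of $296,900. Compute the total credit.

Heating Assistance Credit: 5% of the $73,400 excess over $223,500 is $3,670 ≥ base, so the credit is $0.
Energy Efficiency Rebate: $296,900 is below the $317,700 cutoff, so the full $5,475 applies.
Disability Support Credit: $296,900 is below the $306,100 cutoff, so the full $1,050 applies.
Total: $0 + $5,475 + $1,050 = $6,525.

$6,525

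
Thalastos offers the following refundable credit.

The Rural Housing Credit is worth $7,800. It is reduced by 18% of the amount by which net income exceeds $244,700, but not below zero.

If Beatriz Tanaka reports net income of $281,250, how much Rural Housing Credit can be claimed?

Rural Housing Credit: 18% of the $36,550 excess over $244,700 is $6,579; credit = $7,800 − $6,579 = $1,221.

$1,221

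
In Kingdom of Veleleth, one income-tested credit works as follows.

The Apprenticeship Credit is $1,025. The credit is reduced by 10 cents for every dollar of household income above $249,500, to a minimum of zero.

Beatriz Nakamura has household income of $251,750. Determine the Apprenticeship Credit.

Apprenticeship Credit: 10% of the $2,250 excess over $249,500 is $225; credit = $1,025 − $225 = $800.

$800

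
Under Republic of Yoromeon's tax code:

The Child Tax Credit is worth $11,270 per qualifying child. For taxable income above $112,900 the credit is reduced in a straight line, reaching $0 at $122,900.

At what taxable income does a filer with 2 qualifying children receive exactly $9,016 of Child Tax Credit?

Full credit = 2 × $11,270 = $22,540.
$9,016 is 9,016/22,540 of the full $22,540, so 13,524/22,540 of the $10,000 range has been used: income = $112,900 + $10,000 × 13,524/22,540 = $118,900.

$118,900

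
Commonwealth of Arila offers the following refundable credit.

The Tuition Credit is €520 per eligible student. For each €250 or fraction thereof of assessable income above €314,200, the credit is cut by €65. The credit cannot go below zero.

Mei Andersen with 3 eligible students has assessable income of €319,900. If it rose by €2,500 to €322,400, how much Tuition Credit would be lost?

At €319,900 — base = 3 × €520 = €1,560. income exceeds €314,200 by €5,700, which is 23 full-or-partial €250 increments; reduction = 23 × €65 = €1,495, leaving €65.
At €322,400 — base = 3 × €520 = €1,560. income exceeds €314,200 by €8,200 → 33 increments × €65 = €2,145 ≥ base, so the credit is €0.
Lost: €65 − €0 = €65.

€65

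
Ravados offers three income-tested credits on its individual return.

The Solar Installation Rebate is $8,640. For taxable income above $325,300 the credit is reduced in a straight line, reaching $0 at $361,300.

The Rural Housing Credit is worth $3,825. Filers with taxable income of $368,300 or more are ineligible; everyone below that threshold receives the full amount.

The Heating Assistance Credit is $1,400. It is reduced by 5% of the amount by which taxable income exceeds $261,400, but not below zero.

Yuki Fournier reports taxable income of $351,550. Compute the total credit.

$6,165

Solar Installation Rebate: $351,550 is $26,250 into a $36,000 phase-out range, leaving 9,750/36,000 of the credit: $8,640 × 9,750/36,000 = $2,340.
Rural Housing Credit: $351,550 is below the $368,300 cutoff, so the full $3,825 applies.
Heating Assistance Credit: 5% of the $90,150 excess over $261,400 is $4,507.50 ≥ base, so the credit is $0.
Total: $2,340 + $3,825 + $0 = $6,165.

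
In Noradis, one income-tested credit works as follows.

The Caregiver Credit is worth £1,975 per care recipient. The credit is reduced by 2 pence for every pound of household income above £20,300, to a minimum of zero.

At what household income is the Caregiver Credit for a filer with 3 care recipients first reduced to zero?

Full credit = 3 × £1,975 = £5,925.
The credit falls by 2% of each pound above £20,300, so it reaches zero when the excess is £5,925 / 2% = £296,250: income = £20,300 + £296,250 = £316,550.

£316,550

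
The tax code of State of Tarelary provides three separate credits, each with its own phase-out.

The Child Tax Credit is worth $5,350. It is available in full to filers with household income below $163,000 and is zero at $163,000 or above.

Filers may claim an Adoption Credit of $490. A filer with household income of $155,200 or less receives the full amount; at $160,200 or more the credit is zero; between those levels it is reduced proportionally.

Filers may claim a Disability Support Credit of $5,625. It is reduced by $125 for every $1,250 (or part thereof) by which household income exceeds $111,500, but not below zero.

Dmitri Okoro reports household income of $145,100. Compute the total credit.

$8,090

Child Tax Credit: $145,100 is below the $163,000 cutoff, so the full $5,350 applies.
Adoption Credit: $145,100 is at or below the $155,200 threshold, so the full $490 applies.
Disability Support Credit: income exceeds $111,500 by $33,600, which is 27 full-or-partial $1,250 increments; reduction = 27 × $125 = $3,375, leaving $2,250.
Total: $5,350 + $490 + $2,250 = $8,090.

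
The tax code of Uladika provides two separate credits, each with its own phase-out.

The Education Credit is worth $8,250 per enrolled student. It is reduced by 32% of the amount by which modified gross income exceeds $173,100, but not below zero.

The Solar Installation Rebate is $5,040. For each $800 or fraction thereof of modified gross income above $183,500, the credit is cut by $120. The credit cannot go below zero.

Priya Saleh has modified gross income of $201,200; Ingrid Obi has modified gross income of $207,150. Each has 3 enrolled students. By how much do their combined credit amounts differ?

$2,744

Priya ($201,200): Education Credit: base = 3 × $8,250 = $24,750. 32% of the $28,100 excess over $173,100 is $8,992; credit = $24,750 − $8,992 = $15,758. Solar Installation Rebate: income exceeds $183,500 by $17,700, which is 23 full-or-partial $800 increments; reduction = 23 × $120 = $2,760, leaving $2,280. total $15,758 + $2,280 = $18,038
Ingrid ($207,150): Education Credit: base = 3 × $8,250 = $24,750. 32% of the $34,050 excess over $173,100 is $10,896; credit = $24,750 − $10,896 = $13,854. Solar Installation Rebate: income exceeds $183,500 by $23,650, which is 30 full-or-partial $800 increments; reduction = 30 × $120 = $3,600, leaving $1,440. total $13,854 + $1,440 = $15,294
Difference: |$18,038 − $15,294| = $2,744.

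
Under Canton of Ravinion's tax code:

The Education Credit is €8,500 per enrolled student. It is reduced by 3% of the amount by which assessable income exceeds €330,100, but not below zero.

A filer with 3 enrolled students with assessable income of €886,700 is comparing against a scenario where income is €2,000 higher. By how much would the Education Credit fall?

€60

At €886,700 — base = 3 × €8,500 = €25,500. 3% of the €556,600 excess over €330,100 is €16,698; credit = €25,500 − €16,698 = €8,802.
At €888,700 — base = 3 × €8,500 = €25,500. 3% of the €558,600 excess over €330,100 is €16,758; credit = €25,500 − €16,758 = €8,742.
Lost: €8,802 − €8,742 = €60.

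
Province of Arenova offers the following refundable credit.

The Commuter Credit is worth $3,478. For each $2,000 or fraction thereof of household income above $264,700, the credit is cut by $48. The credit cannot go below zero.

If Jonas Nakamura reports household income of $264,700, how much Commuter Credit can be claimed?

Commuter Credit: $264,700 is at or below the $264,700 threshold, so the full $3,478 applies.

$3,478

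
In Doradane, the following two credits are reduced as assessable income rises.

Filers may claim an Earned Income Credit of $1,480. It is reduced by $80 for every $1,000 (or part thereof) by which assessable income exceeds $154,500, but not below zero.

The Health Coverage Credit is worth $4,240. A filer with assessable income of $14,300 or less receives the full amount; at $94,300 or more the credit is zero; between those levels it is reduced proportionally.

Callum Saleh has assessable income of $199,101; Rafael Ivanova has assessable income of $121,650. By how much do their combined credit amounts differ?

$1,480

Callum ($199,101): Earned Income Credit: income exceeds $154,500 by $44,601 → 45 increments × $80 = $3,600 ≥ base, so the credit is $0. Health Coverage Credit: $199,101 is at or above $94,300, so the credit is $0. total $0 + $0 = $0
Rafael ($121,650): Earned Income Credit: $121,650 is at or below the $154,500 threshold, so the full $1,480 applies. Health Coverage Credit: $121,650 is at or above $94,300, so the credit is $0. total $1,480 + $0 = $1,480
Difference: |$0 − $1,480| = $1,480.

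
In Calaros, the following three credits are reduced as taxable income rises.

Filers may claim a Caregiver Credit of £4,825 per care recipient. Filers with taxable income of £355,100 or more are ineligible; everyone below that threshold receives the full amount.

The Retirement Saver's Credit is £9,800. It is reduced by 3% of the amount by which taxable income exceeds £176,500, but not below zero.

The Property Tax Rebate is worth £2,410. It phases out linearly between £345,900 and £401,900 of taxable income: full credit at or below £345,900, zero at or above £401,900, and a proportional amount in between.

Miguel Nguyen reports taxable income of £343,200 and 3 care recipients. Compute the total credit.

Caregiver Credit: base = 3 × £4,825 = £14,475. £343,200 is below the £355,100 cutoff, so the full £14,475 applies.
Retirement Saver's Credit: 3% of the £166,700 excess over £176,500 is £5,001; credit = £9,800 − £5,001 = £4,799.
Property Tax Rebate: £343,200 is at or below the £345,900 threshold, so the full £2,410 applies.
Total: £14,475 + £4,799 + £2,410 = £21,684.

£21,684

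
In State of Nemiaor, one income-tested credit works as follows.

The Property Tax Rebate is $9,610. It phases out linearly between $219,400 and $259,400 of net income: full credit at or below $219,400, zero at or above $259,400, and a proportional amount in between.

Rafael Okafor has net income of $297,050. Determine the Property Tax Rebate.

Property Tax Rebate: $297,050 is at or above $259,400, so the credit is $0.

$0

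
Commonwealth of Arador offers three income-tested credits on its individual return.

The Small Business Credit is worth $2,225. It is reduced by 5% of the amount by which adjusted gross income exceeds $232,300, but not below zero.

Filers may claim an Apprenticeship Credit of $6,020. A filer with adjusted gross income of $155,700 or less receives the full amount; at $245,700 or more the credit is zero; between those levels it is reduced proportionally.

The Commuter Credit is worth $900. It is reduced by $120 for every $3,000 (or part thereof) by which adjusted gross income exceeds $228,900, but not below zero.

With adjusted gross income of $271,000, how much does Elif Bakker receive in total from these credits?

Small Business Credit: 5% of the $38,700 excess over $232,300 is $1,935; credit = $2,225 − $1,935 = $290.
Apprenticeship Credit: $271,000 is at or above $245,700, so the credit is $0.
Commuter Credit: income exceeds $228,900 by $42,100 → 15 increments × $120 = $1,800 ≥ base, so the credit is $0.
Total: $290 + $0 + $0 = $290.

$290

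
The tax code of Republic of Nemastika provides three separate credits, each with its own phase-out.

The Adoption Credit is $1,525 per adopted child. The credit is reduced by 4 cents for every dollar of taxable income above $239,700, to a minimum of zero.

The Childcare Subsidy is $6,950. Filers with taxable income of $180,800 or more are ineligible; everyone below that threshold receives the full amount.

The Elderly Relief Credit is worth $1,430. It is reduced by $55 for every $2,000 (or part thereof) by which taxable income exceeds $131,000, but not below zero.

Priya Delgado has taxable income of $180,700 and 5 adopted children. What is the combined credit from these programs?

$14,630

Adoption Credit: base = 5 × $1,525 = $7,625. $180,700 is at or below the $239,700 threshold, so the full $7,625 applies.
Childcare Subsidy: $180,700 is below the $180,800 cutoff, so the full $6,950 applies.
Elderly Relief Credit: income exceeds $131,000 by $49,700, which is 25 full-or-partial $2,000 increments; reduction = 25 × $55 = $1,375, leaving $55.
Total: $7,625 + $6,950 + $55 = $14,630.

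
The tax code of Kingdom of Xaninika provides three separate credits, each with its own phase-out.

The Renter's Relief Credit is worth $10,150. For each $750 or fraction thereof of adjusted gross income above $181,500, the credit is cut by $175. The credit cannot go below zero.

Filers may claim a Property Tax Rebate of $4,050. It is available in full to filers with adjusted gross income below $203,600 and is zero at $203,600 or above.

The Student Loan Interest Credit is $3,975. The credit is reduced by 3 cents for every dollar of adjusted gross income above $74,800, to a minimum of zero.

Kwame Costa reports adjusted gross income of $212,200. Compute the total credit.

Renter's Relief Credit: income exceeds $181,500 by $30,700, which is 41 full-or-partial $750 increments; reduction = 41 × $175 = $7,175, leaving $2,975.
Property Tax Rebate: $212,200 meets or exceeds the $203,600 cutoff, so the credit is $0.
Student Loan Interest Credit: 3% of the $137,400 excess over $74,800 is $4,122 ≥ base, so the credit is $0.
Total: $2,975 + $0 + $0 = $2,975.

$2,975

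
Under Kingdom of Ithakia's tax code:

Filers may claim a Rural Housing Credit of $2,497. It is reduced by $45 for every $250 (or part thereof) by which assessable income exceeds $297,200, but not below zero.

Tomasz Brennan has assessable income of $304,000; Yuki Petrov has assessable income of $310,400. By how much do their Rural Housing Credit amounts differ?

Tomasz ($304,000): Rural Housing Credit: income exceeds $297,200 by $6,800, which is 28 full-or-partial $250 increments; reduction = 28 × $45 = $1,260, leaving $1,237.
Yuki ($310,400): Rural Housing Credit: income exceeds $297,200 by $13,200, which is 53 full-or-partial $250 increments; reduction = 53 × $45 = $2,385, leaving $112.
Difference: |$1,237 − $112| = $1,125.

$1,125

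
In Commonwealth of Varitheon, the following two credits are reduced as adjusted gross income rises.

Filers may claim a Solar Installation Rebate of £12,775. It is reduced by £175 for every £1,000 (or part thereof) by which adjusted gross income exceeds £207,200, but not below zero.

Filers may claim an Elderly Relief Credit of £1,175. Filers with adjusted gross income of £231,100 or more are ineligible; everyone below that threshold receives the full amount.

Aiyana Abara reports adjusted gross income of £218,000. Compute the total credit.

£12,025

Solar Installation Rebate: income exceeds £207,200 by £10,800, which is 11 full-or-partial £1,000 increments; reduction = 11 × £175 = £1,925, leaving £10,850.
Elderly Relief Credit: £218,000 is below the £231,100 cutoff, so the full £1,175 applies.
Total: £10,850 + £1,175 = £12,025.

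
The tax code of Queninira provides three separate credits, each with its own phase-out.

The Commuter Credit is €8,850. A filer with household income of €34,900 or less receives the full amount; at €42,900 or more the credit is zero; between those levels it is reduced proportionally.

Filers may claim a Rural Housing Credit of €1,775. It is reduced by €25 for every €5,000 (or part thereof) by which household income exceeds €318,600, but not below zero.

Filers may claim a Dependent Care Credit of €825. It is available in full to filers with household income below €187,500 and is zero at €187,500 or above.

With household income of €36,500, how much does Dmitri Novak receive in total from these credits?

€9,680

Commuter Credit: €36,500 is €1,600 into a €8,000 phase-out range, leaving 6,400/8,000 of the credit: €8,850 × 6,400/8,000 = €7,080.
Rural Housing Credit: €36,500 is at or below the €318,600 threshold, so the full €1,775 applies.
Dependent Care Credit: €36,500 is below the €187,500 cutoff, so the full €825 applies.
Total: €7,080 + €1,775 + €825 = €9,680.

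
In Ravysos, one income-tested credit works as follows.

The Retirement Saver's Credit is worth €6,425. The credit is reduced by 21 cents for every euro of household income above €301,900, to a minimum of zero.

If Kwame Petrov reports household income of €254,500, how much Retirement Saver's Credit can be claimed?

€6,425

Retirement Saver's Credit: €254,500 is at or below the €301,900 threshold, so the full €6,425 applies.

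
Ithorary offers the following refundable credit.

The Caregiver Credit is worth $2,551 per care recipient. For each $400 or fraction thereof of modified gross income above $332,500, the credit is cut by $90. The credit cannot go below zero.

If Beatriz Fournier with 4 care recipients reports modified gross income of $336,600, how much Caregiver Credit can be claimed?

Caregiver Credit: base = 4 × $2,551 = $10,204. income exceeds $332,500 by $4,100, which is 11 full-or-partial $400 increments; reduction = 11 × $90 = $990, leaving $9,214.

$9,214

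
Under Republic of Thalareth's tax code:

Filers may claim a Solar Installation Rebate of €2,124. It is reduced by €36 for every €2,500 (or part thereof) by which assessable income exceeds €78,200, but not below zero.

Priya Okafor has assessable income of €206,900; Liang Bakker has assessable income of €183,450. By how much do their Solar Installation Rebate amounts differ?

€324

Priya (€206,900): Solar Installation Rebate: income exceeds €78,200 by €128,700, which is 52 full-or-partial €2,500 increments; reduction = 52 × €36 = €1,872, leaving €252.
Liang (€183,450): Solar Installation Rebate: income exceeds €78,200 by €105,250, which is 43 full-or-partial €2,500 increments; reduction = 43 × €36 = €1,548, leaving €576.
Difference: |€252 − €576| = €324.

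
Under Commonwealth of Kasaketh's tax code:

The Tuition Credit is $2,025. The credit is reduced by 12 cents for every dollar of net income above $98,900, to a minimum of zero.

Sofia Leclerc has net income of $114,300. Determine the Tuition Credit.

Tuition Credit: 12% of the $15,400 excess over $98,900 is $1,848; credit = $2,025 − $1,848 = $177.

$177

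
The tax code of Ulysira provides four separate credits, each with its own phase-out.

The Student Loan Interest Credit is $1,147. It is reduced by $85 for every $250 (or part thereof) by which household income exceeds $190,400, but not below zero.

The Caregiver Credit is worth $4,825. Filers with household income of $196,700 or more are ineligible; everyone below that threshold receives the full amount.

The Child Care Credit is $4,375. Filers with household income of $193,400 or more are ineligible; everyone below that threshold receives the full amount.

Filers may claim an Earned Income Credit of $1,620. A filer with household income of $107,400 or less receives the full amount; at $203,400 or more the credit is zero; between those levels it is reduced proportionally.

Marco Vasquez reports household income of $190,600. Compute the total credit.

Student Loan Interest Credit: income exceeds $190,400 by $200, which is 1 full-or-partial $250 increment; reduction = 1 × $85 = $85, leaving $1,062.
Caregiver Credit: $190,600 is below the $196,700 cutoff, so the full $4,825 applies.
Child Care Credit: $190,600 is below the $193,400 cutoff, so the full $4,375 applies.
Earned Income Credit: $190,600 is $83,200 into a $96,000 phase-out range, leaving 12,800/96,000 of the credit: $1,620 × 12,800/96,000 = $216.
Total: $1,062 + $4,825 + $4,375 + $216 = $10,478.

$10,478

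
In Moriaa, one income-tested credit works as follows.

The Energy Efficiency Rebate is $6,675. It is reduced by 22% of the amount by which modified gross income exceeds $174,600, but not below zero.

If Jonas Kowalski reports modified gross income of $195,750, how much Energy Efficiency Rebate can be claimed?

$2,022

Energy Efficiency Rebate: 22% of the $21,150 excess over $174,600 is $4,653; credit = $6,675 − $4,653 = $2,022.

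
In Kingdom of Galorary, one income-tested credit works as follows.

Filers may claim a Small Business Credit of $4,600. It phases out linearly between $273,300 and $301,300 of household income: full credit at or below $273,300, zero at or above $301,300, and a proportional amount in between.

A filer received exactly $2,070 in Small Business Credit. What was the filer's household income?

$288,700

$2,070 is 2,070/4,600 of the full $4,600, so 2,530/4,600 of the $28,000 range has been used: income = $273,300 + $28,000 × 2,530/4,600 = $288,700.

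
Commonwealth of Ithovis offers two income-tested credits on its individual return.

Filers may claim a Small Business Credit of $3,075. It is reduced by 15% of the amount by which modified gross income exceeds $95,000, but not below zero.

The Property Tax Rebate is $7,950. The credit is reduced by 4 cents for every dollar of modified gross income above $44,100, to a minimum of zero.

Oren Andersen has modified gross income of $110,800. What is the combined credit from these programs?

$5,987

Small Business Credit: 15% of the $15,800 excess over $95,000 is $2,370; credit = $3,075 − $2,370 = $705.
Property Tax Rebate: 4% of the $66,700 excess over $44,100 is $2,668; credit = $7,950 − $2,668 = $5,282.
Total: $705 + $5,282 = $5,987.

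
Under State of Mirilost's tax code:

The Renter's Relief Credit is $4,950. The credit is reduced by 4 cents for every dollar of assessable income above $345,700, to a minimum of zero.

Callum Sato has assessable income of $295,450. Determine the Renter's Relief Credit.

$4,950

Renter's Relief Credit: $295,450 is at or below the $345,700 threshold, so the full $4,950 applies.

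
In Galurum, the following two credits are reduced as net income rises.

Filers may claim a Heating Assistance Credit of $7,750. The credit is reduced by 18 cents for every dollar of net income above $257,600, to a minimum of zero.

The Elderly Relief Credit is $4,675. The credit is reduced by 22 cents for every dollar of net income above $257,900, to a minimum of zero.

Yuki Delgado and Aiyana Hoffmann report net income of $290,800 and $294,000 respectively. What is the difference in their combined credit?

Yuki ($290,800): Heating Assistance Credit: 18% of the $33,200 excess over $257,600 is $5,976; credit = $7,750 − $5,976 = $1,774. Elderly Relief Credit: 22% of the $32,900 excess over $257,900 is $7,238 ≥ base, so the credit is $0. total $1,774 + $0 = $1,774
Aiyana ($294,000): Heating Assistance Credit: 18% of the $36,400 excess over $257,600 is $6,552; credit = $7,750 − $6,552 = $1,198. Elderly Relief Credit: 22% of the $36,100 excess over $257,900 is $7,942 ≥ base, so the credit is $0. total $1,198 + $0 = $1,198
Difference: |$1,774 − $1,198| = $576.

$576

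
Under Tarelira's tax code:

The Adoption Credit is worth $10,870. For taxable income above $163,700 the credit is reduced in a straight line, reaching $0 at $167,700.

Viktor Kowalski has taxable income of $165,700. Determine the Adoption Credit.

$5,435

Adoption Credit: $165,700 is $2,000 into a $4,000 phase-out range, leaving 2,000/4,000 of the credit: $10,870 × 2,000/4,000 = $5,435.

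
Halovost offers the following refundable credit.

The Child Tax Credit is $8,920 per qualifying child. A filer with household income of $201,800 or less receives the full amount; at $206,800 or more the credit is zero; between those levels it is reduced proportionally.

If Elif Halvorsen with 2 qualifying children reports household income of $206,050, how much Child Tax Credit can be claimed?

$2,676

Child Tax Credit: base = 2 × $8,920 = $17,840. $206,050 is $4,250 into a $5,000 phase-out range, leaving 750/5,000 of the credit: $17,840 × 750/5,000 = $2,676.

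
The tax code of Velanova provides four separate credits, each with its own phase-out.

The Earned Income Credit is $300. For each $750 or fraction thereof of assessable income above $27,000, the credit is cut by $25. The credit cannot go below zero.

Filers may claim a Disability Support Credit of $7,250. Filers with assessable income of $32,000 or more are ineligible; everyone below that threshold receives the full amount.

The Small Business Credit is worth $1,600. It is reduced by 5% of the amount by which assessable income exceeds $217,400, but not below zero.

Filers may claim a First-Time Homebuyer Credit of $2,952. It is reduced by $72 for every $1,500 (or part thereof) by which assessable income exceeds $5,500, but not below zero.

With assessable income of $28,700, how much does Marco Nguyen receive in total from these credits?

Earned Income Credit: income exceeds $27,000 by $1,700, which is 3 full-or-partial $750 increments; reduction = 3 × $25 = $75, leaving $225.
Disability Support Credit: $28,700 is below the $32,000 cutoff, so the full $7,250 applies.
Small Business Credit: $28,700 is at or below the $217,400 threshold, so the full $1,600 applies.
First-Time Homebuyer Credit: income exceeds $5,500 by $23,200, which is 16 full-or-partial $1,500 increments; reduction = 16 × $72 = $1,152, leaving $1,800.
Total: $225 + $7,250 + $1,600 + $1,800 = $10,875.

$10,875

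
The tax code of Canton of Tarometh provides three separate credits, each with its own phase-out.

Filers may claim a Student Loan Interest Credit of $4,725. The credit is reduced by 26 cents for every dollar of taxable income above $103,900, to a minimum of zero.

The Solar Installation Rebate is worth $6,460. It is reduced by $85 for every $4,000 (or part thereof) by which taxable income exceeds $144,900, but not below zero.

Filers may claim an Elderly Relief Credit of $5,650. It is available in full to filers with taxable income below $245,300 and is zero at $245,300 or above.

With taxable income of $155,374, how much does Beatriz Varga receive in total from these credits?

Student Loan Interest Credit: 26% of the $51,474 excess over $103,900 is $13,383.24 ≥ base, so the credit is $0.
Solar Installation Rebate: income exceeds $144,900 by $10,474, which is 3 full-or-partial $4,000 increments; reduction = 3 × $85 = $255, leaving $6,205.
Elderly Relief Credit: $155,374 is below the $245,300 cutoff, so the full $5,650 applies.
Total: $0 + $6,205 + $5,650 = $11,855.

$11,855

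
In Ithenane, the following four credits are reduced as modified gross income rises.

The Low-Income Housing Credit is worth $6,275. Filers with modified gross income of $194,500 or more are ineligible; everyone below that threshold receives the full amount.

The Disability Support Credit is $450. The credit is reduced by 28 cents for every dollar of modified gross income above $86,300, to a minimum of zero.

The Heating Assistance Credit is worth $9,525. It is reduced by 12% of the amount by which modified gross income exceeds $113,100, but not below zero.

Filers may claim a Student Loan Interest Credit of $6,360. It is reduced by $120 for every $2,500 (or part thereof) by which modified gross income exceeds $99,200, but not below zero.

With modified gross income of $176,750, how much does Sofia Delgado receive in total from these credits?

$10,682

Low-Income Housing Credit: $176,750 is below the $194,500 cutoff, so the full $6,275 applies.
Disability Support Credit: 28% of the $90,450 excess over $86,300 is $25,326 ≥ base, so the credit is $0.
Heating Assistance Credit: 12% of the $63,650 excess over $113,100 is $7,638; credit = $9,525 − $7,638 = $1,887.
Student Loan Interest Credit: income exceeds $99,200 by $77,550, which is 32 full-or-partial $2,500 increments; reduction = 32 × $120 = $3,840, leaving $2,520.
Total: $6,275 + $0 + $1,887 + $2,520 = $10,682.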